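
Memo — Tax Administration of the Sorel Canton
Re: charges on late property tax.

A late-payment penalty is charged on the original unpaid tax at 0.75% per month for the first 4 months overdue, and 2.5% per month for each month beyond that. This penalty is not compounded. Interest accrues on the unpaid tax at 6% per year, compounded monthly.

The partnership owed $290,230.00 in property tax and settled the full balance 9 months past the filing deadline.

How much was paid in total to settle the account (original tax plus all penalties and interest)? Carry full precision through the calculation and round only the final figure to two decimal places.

$348,540.28

Penalty, months 1–4: 4 × 0.75% × $290,230.00 = $8,706.90
Penalty, months 5–9: 5 × 2.5% × $290,230.00 = $36,278.75
Interest (6%/yr ÷ 12 = 0.5%/month): $290,230.00 × ((1 + 0.005)^9 − 1) = $13,324.6274…
Total = $290,230.00 + $44,985.6500 + $13,324.6274… = $348,540.28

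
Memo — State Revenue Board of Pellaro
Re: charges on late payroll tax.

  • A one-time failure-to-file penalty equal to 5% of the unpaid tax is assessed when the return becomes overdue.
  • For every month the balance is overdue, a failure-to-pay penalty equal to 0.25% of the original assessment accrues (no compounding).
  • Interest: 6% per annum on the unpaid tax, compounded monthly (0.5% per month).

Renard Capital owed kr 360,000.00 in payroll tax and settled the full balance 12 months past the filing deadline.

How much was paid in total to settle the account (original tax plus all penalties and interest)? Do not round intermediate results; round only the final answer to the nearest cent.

Failure-to-file penalty: 5% × kr 360,000.00 = kr 18,000.00
Failure-to-pay penalty: 12 × 0.25% × kr 360,000.00 = kr 10,800.00
Interest: kr 360,000.00 × ((1 + 0.005)^12 − 1) = kr 360,000.00 × 0.0616778… = kr 22,204.0123…
Total = kr 360,000.00 + kr 28,800.0000 + kr 22,204.0123… = kr 411,004.01

kr 411,004.01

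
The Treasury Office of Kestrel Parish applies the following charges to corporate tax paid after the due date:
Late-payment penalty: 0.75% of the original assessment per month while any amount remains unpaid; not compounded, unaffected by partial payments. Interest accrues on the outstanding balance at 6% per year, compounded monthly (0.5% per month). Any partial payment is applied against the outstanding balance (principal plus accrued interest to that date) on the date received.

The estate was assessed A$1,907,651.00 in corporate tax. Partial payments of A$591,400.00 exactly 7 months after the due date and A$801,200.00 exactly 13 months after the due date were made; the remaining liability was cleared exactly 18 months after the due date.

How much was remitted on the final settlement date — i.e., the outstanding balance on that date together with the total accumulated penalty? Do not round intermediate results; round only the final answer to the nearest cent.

A$898,183.72

Balance at month 7: A$1,907,651.0000 × (1 + 0.005)^7 = A$1,975,428.6896…
After A$591,400.00 payment: A$1,975,428.6896… − A$591,400.00 = A$1,384,028.6896…
Balance at month 13: A$1,384,028.6896… × (1 + 0.005)^6 = A$1,426,072.0341…
After A$801,200.00 payment: A$1,426,072.0341… − A$801,200.00 = A$624,872.0341…
Balance at month 18: A$624,872.0341… × (1 + 0.005)^5 = A$640,650.8360…
Penalty: 18 × 0.75% × A$1,907,651.00 = A$257,532.89…
Final settlement = outstanding balance + penalty = A$640,650.8360… + A$257,532.89… = A$898,183.72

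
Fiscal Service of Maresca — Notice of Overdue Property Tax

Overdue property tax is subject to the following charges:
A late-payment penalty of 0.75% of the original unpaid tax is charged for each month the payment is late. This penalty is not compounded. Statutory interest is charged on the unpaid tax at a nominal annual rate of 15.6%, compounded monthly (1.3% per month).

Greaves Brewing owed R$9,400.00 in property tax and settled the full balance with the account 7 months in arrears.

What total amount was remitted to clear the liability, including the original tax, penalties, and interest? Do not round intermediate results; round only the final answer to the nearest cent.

R$10,782.99

Late-payment penalty: 7 × 0.75% × R$9,400.00 = R$493.50
Interest: R$9,400.00 × ((1 + 0.013)^7 − 1) = R$9,400.00 × 0.0946269… = R$889.4929…
Total = R$9,400.00 + R$493.5000 + R$889.4929… = R$10,782.99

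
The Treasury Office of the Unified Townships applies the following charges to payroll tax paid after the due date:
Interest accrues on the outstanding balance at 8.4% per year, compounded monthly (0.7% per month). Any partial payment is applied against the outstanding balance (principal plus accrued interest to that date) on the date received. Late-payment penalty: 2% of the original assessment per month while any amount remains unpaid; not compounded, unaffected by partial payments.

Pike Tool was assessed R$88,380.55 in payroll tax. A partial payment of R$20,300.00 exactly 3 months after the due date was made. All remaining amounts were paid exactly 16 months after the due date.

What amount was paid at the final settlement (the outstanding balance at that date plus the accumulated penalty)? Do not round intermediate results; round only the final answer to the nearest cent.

R$104,871.08

Balance at month 3: R$88,380.5500 × (1 + 0.007)^3 = R$90,249.5638…
After R$20,300.00 payment: R$90,249.5638… − R$20,300.00 = R$69,949.5638…
Balance at month 16: R$69,949.5638… × (1 + 0.007)^13 = R$76,589.3049…
Penalty: 16 × 2% × R$88,380.55 = R$28,281.78…
Final settlement = outstanding balance + penalty = R$76,589.3049… + R$28,281.78… = R$104,871.08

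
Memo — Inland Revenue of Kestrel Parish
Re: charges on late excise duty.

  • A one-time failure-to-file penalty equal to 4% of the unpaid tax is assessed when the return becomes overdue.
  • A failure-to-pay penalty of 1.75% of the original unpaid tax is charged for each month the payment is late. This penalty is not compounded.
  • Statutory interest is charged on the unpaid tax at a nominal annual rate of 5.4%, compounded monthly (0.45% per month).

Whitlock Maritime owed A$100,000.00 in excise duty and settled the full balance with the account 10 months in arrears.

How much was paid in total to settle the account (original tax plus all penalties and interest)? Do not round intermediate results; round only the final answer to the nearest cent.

Failure-to-file penalty: 4% × A$100,000.00 = A$4,000.00
Failure-to-pay penalty: 10 × 1.75% × A$100,000.00 = A$17,500.00
Interest: A$100,000.00 × ((1 + 0.0045)^10 − 1) = A$100,000.00 × 0.0459223… = A$4,592.2272…
Total = A$100,000.00 + A$21,500.0000 + A$4,592.2272… = A$126,092.23

A$126,092.23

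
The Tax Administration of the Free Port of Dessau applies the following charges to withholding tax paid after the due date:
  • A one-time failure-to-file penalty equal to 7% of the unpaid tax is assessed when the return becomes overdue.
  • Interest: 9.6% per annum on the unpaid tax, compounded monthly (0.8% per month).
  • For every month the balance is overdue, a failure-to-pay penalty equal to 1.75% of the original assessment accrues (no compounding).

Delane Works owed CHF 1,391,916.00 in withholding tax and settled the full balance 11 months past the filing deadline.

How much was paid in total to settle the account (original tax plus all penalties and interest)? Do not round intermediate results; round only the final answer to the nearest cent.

CHF 1,884,801.59

Failure-to-file penalty: 7% × CHF 1,391,916.00 = CHF 97,434.12
Failure-to-pay penalty: 11 × 1.75% × CHF 1,391,916.00 = CHF 267,943.83
Interest: CHF 1,391,916.00 × ((1 + 0.008)^11 − 1) = CHF 1,391,916.00 × 0.0916058… = CHF 127,507.6441…
Total = CHF 1,391,916.00 + CHF 365,377.9500 + CHF 127,507.6441… = CHF 1,884,801.59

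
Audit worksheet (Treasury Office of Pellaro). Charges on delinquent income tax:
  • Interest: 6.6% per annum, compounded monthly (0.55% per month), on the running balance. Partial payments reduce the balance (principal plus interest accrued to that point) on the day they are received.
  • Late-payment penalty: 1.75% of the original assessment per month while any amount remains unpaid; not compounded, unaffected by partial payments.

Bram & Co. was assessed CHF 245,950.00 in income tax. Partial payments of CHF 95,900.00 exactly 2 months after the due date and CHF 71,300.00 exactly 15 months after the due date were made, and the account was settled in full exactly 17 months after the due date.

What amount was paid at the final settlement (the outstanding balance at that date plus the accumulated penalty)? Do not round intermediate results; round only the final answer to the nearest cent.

Balance at month 2: CHF 245,950.0000 × (1 + 0.0055)^2 = CHF 248,662.8900…
After CHF 95,900.00 payment: CHF 248,662.8900… − CHF 95,900.00 = CHF 152,762.8900…
Balance at month 15: CHF 152,762.8900… × (1 + 0.0055)^13 = CHF 164,053.2506…
After CHF 71,300.00 payment: CHF 164,053.2506… − CHF 71,300.00 = CHF 92,753.2506…
Balance at month 17: CHF 92,753.2506… × (1 + 0.0055)^2 = CHF 93,776.3421…
Penalty: 17 × 1.75% × CHF 245,950.00 = CHF 73,170.13…
Final settlement = outstanding balance + penalty = CHF 93,776.3421… + CHF 73,170.13… = CHF 166,946.47

CHF 166,946.47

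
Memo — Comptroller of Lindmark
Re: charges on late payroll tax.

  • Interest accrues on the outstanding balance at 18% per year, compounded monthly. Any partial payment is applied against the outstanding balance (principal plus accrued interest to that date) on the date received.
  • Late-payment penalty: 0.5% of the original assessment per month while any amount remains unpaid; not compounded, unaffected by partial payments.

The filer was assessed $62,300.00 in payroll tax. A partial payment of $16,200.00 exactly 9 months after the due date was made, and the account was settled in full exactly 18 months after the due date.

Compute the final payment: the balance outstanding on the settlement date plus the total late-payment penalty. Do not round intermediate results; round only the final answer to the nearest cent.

$68,531.40

Monthly rate = 18% ÷ 12 = 1.5%
Balance at month 9: $62,300.0000 × (1 + 0.015)^9 = $71,233.1955…
After $16,200.00 payment: $71,233.1955… − $16,200.00 = $55,033.1955…
Balance at month 18: $55,033.1955… × (1 + 0.015)^9 = $62,924.4040…
Penalty: 18 × 0.5% × $62,300.00 = $5,607.00
Final settlement = outstanding balance + penalty = $62,924.4040… + $5,607.00 = $68,531.40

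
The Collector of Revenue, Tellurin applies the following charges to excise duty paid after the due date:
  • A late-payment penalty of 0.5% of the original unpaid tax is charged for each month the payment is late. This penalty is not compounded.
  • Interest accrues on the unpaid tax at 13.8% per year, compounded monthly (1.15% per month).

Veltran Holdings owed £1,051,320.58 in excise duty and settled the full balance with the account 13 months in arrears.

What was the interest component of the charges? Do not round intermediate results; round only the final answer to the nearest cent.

Interest: £1,051,320.58 × ((1 + 0.0115)^13 − 1) = £1,051,320.58 × 0.1602632… = £168,488.0409…

£168,488.04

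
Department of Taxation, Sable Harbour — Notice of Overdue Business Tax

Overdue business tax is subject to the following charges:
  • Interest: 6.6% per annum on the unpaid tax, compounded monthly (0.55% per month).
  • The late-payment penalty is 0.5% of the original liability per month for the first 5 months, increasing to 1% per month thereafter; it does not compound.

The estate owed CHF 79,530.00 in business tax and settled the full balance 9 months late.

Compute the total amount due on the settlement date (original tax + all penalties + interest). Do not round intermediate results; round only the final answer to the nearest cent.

CHF 88,723.91

Penalty, months 1–5: 5 × 0.5% × CHF 79,530.00 = CHF 1,988.25
Penalty, months 6–9: 4 × 1% × CHF 79,530.00 = CHF 3,181.20
Interest: CHF 79,530.00 × ((1 + 0.0055)^9 − 1) = CHF 79,530.00 × 0.0506031… = CHF 4,024.4639…
Total = CHF 79,530.00 + CHF 5,169.4500 + CHF 4,024.4639… = CHF 88,723.91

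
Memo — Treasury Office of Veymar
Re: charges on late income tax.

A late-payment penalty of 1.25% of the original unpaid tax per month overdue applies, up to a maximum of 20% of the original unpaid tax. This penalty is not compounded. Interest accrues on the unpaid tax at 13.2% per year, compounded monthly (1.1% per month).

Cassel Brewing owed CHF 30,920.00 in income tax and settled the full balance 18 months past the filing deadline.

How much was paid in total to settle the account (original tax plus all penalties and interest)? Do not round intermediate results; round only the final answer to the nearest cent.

Penalty (uncapped): 18 × 1.25% × CHF 30,920.00 = CHF 6,957.00; cap = 20% × CHF 30,920.00 = CHF 6,184.00 → penalty = CHF 6,184.00
Interest: CHF 30,920.00 × ((1 + 0.011)^18 − 1) = CHF 30,920.00 × 0.2176453… = CHF 6,729.5930…
Total = CHF 30,920.00 + CHF 6,184.0000 + CHF 6,729.5930… = CHF 43,833.59

CHF 43,833.59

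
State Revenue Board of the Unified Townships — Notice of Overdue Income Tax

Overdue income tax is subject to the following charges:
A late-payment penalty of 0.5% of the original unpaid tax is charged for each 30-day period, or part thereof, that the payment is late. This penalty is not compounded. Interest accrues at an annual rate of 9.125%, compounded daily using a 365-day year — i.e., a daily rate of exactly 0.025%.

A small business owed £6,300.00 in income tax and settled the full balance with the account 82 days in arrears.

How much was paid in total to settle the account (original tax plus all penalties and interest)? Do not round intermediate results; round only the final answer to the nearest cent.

Penalty periods: ⌈82/30⌉ = 3; penalty = 3 × 0.5% × £6,300.00 = £94.50
Interest: £6,300.00 × ((1 + 0.00025)^82 − 1) = £6,300.00 × 0.02070895… = £130.4664…
Total = £6,300.00 + £94.5000 + £130.4664… = £6,524.97

£6,524.97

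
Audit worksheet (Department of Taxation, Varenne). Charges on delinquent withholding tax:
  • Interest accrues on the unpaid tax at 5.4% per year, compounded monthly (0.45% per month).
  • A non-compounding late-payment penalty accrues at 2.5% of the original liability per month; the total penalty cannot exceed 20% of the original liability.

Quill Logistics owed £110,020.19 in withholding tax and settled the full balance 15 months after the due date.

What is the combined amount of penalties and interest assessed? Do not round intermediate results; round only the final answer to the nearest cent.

£29,668.96

Penalty (uncapped): 15 × 2.5% × £110,020.19 = £41,257.57…; cap = 20% × £110,020.19 = £22,004.04… → penalty = £22,004.04…
Interest: £110,020.19 × ((1 + 0.0045)^15 − 1) = £110,020.19 × 0.0696683… = £7,664.9171…
Penalties + interest = £22,004.0380 + £7,664.9171… = £29,668.96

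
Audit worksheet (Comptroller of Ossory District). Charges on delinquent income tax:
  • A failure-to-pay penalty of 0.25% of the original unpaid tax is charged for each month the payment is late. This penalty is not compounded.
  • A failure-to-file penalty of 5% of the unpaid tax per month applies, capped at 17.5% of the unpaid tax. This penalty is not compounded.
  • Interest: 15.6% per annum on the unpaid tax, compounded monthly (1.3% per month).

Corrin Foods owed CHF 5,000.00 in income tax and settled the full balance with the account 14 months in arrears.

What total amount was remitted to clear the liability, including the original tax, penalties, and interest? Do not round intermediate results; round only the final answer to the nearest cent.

Failure-to-file: 14 × 5% × CHF 5,000.00 = CHF 3,500.00, capped at 17.5% × CHF 5,000.00 = CHF 875.00
Failure-to-pay penalty: 14 × 0.25% × CHF 5,000.00 = CHF 175.00
Interest: CHF 5,000.00 × ((1 + 0.013)^14 − 1) = CHF 5,000.00 × 0.1982081… = CHF 991.0403…
Total = CHF 5,000.00 + CHF 1,050.0000 + CHF 991.0403… = CHF 7,041.04

CHF 7,041.04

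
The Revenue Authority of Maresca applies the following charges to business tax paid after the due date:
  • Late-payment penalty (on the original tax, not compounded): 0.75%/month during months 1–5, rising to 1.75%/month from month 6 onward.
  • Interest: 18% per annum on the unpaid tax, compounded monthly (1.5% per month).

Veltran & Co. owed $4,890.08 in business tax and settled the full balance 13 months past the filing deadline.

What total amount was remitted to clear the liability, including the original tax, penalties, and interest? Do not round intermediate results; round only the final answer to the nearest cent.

Penalty, months 1–5: 5 × 0.75% × $4,890.08 = $183.38…
Penalty, months 6–13: 8 × 1.75% × $4,890.08 = $684.61…
Interest: $4,890.08 × ((1 + 0.015)^13 − 1) = $4,890.08 × 0.2135524… = $1,044.2885…
Total = $4,890.08 + $867.9892 + $1,044.2885… = $6,802.36

$6,802.36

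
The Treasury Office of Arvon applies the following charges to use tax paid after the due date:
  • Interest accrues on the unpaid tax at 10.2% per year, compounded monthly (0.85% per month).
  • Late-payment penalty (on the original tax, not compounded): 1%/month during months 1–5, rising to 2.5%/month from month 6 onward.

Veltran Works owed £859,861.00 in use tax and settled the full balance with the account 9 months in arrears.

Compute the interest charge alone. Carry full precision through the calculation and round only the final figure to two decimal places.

£68,060.79

Interest: £859,861.00 × ((1 + 0.0085)^9 − 1) = £859,861.00 × 0.0791532… = £68,060.7926…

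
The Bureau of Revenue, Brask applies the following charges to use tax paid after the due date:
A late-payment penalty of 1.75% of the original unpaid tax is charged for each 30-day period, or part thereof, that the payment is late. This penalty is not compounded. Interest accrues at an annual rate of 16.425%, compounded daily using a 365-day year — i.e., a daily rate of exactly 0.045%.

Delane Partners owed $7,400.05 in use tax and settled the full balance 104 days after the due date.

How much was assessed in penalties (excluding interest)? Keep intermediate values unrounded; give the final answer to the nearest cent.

Penalty periods: ⌈104/30⌉ = 4; penalty = 4 × 1.75% × $7,400.05 = $518.00…

$518.00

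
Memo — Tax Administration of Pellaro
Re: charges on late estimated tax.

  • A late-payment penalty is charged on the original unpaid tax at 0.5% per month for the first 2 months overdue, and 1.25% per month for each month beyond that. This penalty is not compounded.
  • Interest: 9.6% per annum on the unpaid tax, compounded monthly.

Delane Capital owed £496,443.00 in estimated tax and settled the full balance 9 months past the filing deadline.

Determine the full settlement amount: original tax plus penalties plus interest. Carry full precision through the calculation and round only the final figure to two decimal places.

£581,755.50

Penalty, months 1–2: 2 × 0.5% × £496,443.00 = £4,964.43
Penalty, months 3–9: 7 × 1.25% × £496,443.00 = £43,438.76…
Interest (9.6%/yr ÷ 12 = 0.8%/month): £496,443.00 × ((1 + 0.008)^9 − 1) = £36,909.3100…
Total = £496,443.00 + £48,403.1925 + £36,909.3100… = £581,755.50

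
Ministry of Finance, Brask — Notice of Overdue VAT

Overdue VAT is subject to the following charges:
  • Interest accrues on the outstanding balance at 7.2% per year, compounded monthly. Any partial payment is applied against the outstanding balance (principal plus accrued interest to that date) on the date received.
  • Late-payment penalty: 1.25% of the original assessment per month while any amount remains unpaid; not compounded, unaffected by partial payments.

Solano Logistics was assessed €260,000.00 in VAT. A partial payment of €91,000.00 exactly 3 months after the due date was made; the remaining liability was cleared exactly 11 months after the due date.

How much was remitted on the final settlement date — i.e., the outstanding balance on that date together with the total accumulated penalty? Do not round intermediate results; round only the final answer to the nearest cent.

Monthly rate = 7.2% ÷ 12 = 0.6%
Balance at month 3: €260,000.0000 × (1 + 0.006)^3 = €264,708.1362…
After €91,000.00 payment: €264,708.1362… − €91,000.00 = €173,708.1362…
Balance at month 11: €173,708.1362… × (1 + 0.006)^8 = €182,223.3415…
Penalty: 11 × 1.25% × €260,000.00 = €35,750.00
Final settlement = outstanding balance + penalty = €182,223.3415… + €35,750.00 = €217,973.34

€217,973.34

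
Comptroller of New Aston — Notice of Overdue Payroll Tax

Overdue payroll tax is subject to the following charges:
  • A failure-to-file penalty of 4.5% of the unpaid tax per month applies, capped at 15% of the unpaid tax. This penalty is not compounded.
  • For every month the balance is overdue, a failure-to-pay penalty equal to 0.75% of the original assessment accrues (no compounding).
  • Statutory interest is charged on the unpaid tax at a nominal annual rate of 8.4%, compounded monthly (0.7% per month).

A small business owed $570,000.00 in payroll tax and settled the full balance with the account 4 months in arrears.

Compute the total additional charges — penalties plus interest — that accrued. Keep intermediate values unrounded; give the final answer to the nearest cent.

$118,728.36

Failure-to-file: 4 × 4.5% × $570,000.00 = $102,600.00, capped at 15% × $570,000.00 = $85,500.00
Failure-to-pay penalty: 4 × 0.75% × $570,000.00 = $17,100.00
Interest: $570,000.00 × ((1 + 0.007)^4 − 1) = $570,000.00 × 0.0282954… = $16,128.3634…
Penalties + interest = $102,600.0000 + $16,128.3634… = $118,728.36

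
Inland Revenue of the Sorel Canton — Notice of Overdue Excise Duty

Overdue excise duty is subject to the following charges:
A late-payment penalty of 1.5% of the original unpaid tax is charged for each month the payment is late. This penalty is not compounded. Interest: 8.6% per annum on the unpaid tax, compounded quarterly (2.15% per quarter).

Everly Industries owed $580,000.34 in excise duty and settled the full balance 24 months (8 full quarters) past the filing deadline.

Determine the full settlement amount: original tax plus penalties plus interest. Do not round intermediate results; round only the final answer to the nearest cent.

$896,399.09

Late-payment penalty = 1.5% × $580,000.34 × 24 mo = $208,800.12…
Interest: $580,000.34 × ((1 + 0.0215)^8 − 1) = $580,000.34 × 0.1855148… = $107,598.6275…
Total = $580,000.34 + $208,800.1224 + $107,598.6275… = $896,399.09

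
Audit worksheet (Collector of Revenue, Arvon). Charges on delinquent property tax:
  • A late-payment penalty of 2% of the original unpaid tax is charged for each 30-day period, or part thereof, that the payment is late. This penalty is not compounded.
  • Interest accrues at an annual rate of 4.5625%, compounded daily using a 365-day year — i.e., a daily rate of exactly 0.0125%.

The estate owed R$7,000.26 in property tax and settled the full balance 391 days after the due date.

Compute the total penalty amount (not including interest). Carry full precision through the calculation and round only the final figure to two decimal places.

R$1,960.07

Penalty periods: ⌈391/30⌉ = 14; penalty = 14 × 2% × R$7,000.26 = R$1,960.07…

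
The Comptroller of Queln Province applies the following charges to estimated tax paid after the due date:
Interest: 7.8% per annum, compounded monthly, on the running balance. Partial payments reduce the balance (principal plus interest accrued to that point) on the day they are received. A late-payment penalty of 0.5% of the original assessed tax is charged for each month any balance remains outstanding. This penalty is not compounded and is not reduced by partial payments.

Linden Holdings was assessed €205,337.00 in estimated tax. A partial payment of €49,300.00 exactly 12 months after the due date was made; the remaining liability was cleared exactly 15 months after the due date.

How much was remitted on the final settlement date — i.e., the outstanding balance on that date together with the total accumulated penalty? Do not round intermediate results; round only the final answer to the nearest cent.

€191,427.11

Monthly rate = 7.8% ÷ 12 = 0.65%
Balance at month 12: €205,337.0000 × (1 + 0.0065)^12 = €221,938.4575…
After €49,300.00 payment: €221,938.4575… − €49,300.00 = €172,638.4575…
Balance at month 15: €172,638.4575… × (1 + 0.0065)^3 = €176,026.8368…
Penalty: 15 × 0.5% × €205,337.00 = €15,400.28…
Final settlement = outstanding balance + penalty = €176,026.8368… + €15,400.28… = €191,427.11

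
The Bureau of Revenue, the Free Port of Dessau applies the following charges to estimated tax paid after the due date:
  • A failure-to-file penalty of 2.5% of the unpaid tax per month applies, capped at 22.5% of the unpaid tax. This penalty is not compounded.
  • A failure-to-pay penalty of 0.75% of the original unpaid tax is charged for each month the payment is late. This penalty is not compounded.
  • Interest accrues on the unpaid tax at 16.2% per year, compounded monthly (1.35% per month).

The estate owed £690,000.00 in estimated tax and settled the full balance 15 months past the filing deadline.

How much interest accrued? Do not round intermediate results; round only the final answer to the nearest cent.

£153,733.68

Interest: £690,000.00 × ((1 + 0.0135)^15 − 1) = £690,000.00 × 0.2228024… = £153,733.6812…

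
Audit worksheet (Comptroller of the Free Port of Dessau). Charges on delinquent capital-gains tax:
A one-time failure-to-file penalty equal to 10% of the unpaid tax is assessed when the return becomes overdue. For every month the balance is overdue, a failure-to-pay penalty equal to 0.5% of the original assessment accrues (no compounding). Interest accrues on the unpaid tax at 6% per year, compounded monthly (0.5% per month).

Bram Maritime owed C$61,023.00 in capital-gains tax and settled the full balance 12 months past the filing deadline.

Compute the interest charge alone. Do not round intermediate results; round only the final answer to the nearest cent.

C$3,763.77

Interest: C$61,023.00 × ((1 + 0.005)^12 − 1) = C$61,023.00 × 0.0616778… = C$3,763.7651…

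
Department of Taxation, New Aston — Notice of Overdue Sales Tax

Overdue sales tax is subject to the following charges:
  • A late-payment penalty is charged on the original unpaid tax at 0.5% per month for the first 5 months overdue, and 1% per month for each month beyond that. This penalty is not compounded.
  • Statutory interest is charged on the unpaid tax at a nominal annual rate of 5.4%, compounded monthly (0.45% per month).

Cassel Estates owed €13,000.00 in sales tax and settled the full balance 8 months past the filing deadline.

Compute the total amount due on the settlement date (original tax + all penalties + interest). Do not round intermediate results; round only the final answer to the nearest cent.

€14,190.44

Penalty, months 1–5: 5 × 0.5% × €13,000.00 = €325.00
Penalty, months 6–8: 3 × 1% × €13,000.00 = €390.00
Interest: €13,000.00 × ((1 + 0.0045)^8 − 1) = €13,000.00 × 0.0365721… = €475.4377…
Total = €13,000.00 + €715.0000 + €475.4377… = €14,190.44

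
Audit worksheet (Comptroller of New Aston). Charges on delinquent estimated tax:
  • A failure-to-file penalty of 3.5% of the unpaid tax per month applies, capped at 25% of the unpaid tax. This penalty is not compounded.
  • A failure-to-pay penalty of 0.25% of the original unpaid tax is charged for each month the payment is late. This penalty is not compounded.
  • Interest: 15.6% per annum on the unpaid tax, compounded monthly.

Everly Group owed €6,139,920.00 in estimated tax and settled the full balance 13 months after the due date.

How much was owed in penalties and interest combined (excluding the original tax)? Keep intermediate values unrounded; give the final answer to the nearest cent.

€2,857,096.64

Failure-to-file: 13 × 3.5% × €6,139,920.00 = €2,793,663.60, capped at 25% × €6,139,920.00 = €1,534,980.00
Failure-to-pay penalty = 0.25% × €6,139,920.00 × 13 mo = €199,547.40
Interest (15.6%/yr ÷ 12 = 1.3%/month): €6,139,920.00 × ((1 + 0.013)^13 − 1) = €1,122,569.2446…
Penalties + interest = €1,734,527.4000 + €1,122,569.2446… = €2,857,096.64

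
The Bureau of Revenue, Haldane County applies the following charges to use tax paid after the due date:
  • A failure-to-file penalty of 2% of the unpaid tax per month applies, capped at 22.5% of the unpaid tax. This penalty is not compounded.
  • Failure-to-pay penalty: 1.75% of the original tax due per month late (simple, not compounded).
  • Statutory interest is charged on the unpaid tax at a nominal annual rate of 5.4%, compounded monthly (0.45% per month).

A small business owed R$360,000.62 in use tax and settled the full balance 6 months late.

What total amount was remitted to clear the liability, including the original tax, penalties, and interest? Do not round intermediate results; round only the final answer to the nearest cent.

R$450,830.78

Failure-to-file: 6 × 2% × R$360,000.62 = R$43,200.07… (under the 22.5% cap)
Failure-to-pay penalty = 1.75% × R$360,000.62 × 6 mo = R$37,800.07…
Interest: R$360,000.62 × ((1 + 0.0045)^6 − 1) = R$360,000.62 × 0.0273056… = R$9,830.0252…
Total = R$360,000.62 + R$81,000.1395 + R$9,830.0252… = R$450,830.78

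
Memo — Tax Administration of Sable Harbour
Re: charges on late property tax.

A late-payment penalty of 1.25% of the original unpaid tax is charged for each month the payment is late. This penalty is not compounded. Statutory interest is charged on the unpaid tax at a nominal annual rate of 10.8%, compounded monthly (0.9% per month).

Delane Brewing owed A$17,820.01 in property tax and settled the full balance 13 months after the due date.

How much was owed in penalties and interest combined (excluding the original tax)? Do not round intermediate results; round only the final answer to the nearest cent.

A$5,097.08

Late-payment penalty: 13 × 1.25% × A$17,820.01 = A$2,895.75…
Interest: A$17,820.01 × ((1 + 0.009)^13 − 1) = A$17,820.01 × 0.1235313… = A$2,201.3283…
Penalties + interest = A$2,895.7516… + A$2,201.3283… = A$5,097.08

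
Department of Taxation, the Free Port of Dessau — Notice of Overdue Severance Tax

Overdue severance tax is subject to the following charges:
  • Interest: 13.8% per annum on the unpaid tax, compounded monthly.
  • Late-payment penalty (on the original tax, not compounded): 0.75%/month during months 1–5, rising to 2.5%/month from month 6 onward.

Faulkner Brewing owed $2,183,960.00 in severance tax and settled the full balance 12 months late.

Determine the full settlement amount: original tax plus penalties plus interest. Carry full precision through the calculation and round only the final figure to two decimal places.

$2,969,250.67

Penalty, months 1–5: 5 × 0.75% × $2,183,960.00 = $81,898.50
Penalty, months 6–12: 7 × 2.5% × $2,183,960.00 = $382,193.00
Interest (13.8%/yr ÷ 12 = 1.15%/month): $2,183,960.00 × ((1 + 0.0115)^12 − 1) = $321,199.1719…
Total = $2,183,960.00 + $464,091.5000 + $321,199.1719… = $2,969,250.67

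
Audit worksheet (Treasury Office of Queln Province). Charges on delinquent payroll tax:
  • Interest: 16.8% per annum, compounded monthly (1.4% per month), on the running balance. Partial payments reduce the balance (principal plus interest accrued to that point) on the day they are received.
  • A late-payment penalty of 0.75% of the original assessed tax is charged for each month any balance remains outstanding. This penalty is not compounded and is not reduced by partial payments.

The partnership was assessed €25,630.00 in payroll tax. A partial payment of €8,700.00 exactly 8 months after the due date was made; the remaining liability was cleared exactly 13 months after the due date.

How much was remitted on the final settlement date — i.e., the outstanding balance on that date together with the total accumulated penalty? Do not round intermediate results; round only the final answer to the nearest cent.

Balance at month 8: €25,630.0000 × (1 + 0.014)^8 = €28,645.2255…
After €8,700.00 payment: €28,645.2255… − €8,700.00 = €19,945.2255…
Balance at month 13: €19,945.2255… × (1 + 0.014)^5 = €21,381.0351…
Penalty: 13 × 0.75% × €25,630.00 = €2,498.93…
Final settlement = outstanding balance + penalty = €21,381.0351… + €2,498.93… = €23,879.96

€23,879.96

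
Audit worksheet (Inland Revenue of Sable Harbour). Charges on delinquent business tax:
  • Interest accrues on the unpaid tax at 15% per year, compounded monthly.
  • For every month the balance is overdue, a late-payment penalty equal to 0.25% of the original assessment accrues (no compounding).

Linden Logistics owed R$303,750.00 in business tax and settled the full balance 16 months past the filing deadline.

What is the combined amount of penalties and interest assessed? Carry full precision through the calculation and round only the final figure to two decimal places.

Late-payment penalty: 16 × 0.25% × R$303,750.00 = R$12,150.00
Interest (15%/yr ÷ 12 = 1.25%/month): R$303,750.00 × ((1 + 0.0125)^16 − 1) = R$66,791.4501…
Penalties + interest = R$12,150.0000 + R$66,791.4501… = R$78,941.45

R$78,941.45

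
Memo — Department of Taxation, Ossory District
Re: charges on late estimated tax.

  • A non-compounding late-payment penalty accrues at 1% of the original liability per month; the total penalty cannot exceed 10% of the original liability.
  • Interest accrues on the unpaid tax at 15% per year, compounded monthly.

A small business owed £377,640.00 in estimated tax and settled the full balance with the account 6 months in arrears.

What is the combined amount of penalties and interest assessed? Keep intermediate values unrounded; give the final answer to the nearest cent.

£51,881.38

Penalty: 6 × 1% × £377,640.00 = £22,658.40 (below the 10% cap of £37,764.00)
Interest (15%/yr ÷ 12 = 1.25%/month): £377,640.00 × ((1 + 0.0125)^6 − 1) = £29,222.9843…
Penalties + interest = £22,658.4000 + £29,222.9843… = £51,881.38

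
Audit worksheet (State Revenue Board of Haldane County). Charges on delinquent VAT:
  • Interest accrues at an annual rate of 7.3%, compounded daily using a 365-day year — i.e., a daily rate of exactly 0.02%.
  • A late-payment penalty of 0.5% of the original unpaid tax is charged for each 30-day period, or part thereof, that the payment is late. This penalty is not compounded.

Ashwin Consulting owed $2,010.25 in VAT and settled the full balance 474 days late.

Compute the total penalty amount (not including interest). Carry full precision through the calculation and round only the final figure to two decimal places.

$160.82

Penalty periods: ⌈474/30⌉ = 16; penalty = 16 × 0.5% × $2,010.25 = $160.82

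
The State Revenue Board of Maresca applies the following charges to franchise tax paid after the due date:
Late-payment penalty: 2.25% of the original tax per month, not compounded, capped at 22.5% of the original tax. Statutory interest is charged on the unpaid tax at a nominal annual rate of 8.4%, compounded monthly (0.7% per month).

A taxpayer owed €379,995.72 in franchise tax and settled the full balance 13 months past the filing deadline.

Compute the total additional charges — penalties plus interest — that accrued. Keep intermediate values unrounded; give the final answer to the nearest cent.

Penalty (uncapped): 13 × 2.25% × €379,995.72 = €111,148.75…; cap = 22.5% × €379,995.72 = €85,499.04… → penalty = €85,499.04…
Interest: €379,995.72 × ((1 + 0.007)^13 − 1) = €379,995.72 × 0.0949218… = €36,069.8916…
Penalties + interest = €85,499.0370 + €36,069.8916… = €121,568.93

€121,568.93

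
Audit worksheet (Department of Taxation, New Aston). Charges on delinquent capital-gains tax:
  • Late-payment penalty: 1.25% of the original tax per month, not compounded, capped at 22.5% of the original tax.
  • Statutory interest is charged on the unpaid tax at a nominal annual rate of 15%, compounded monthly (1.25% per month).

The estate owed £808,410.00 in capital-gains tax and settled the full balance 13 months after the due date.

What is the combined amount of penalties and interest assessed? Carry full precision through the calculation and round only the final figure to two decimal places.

£273,051.75

Penalty: 13 × 1.25% × £808,410.00 = £131,366.63… (below the 22.5% cap of £181,892.25)
Interest: £808,410.00 × ((1 + 0.0125)^13 − 1) = £808,410.00 × 0.1752639… = £141,685.1292…
Penalties + interest = £131,366.6250 + £141,685.1292… = £273,051.75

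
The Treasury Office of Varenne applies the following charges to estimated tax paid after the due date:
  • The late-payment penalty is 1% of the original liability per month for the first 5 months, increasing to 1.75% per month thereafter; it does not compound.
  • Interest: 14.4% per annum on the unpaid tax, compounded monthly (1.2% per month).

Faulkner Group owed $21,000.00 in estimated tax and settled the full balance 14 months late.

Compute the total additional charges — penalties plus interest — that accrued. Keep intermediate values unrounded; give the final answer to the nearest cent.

Penalty, months 1–5: 5 × 1% × $21,000.00 = $1,050.00
Penalty, months 6–14: 9 × 1.75% × $21,000.00 = $3,307.50
Interest: $21,000.00 × ((1 + 0.012)^14 − 1) = $21,000.00 × 0.1817543… = $3,816.8394…
Penalties + interest = $4,357.5000 + $3,816.8394… = $8,174.34

$8,174.34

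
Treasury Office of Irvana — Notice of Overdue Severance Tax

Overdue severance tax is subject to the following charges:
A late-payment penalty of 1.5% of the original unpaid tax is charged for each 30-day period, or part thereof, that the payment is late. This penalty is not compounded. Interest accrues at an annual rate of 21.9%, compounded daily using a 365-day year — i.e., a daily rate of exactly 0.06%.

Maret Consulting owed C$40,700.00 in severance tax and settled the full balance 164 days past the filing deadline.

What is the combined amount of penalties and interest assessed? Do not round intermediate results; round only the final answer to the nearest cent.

Penalty periods: ⌈164/30⌉ = 6; penalty = 6 × 1.5% × C$40,700.00 = C$3,663.00
Interest: C$40,700.00 × ((1 + 0.0006)^164 − 1) = C$40,700.00 × 0.10337150… = C$4,207.2200…
Penalties + interest = C$3,663.0000 + C$4,207.2200… = C$7,870.22

C$7,870.22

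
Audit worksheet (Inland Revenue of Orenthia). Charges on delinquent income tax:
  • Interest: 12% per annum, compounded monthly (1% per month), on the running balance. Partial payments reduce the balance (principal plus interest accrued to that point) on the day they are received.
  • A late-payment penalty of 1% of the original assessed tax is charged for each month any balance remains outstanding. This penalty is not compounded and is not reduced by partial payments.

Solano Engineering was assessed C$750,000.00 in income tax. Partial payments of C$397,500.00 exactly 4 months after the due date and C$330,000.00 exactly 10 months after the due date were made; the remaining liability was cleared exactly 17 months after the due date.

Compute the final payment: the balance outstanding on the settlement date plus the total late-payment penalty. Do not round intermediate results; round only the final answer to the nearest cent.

Balance at month 4: C$750,000.0000 × (1 + 0.01)^4 = C$780,453.0075
After C$397,500.00 payment: C$780,453.0075 − C$397,500.00 = C$382,953.0075
Balance at month 10: C$382,953.0075 × (1 + 0.01)^6 = C$406,512.3342…
After C$330,000.00 payment: C$406,512.3342… − C$330,000.00 = C$76,512.3342…
Balance at month 17: C$76,512.3342… × (1 + 0.01)^7 = C$82,031.5784…
Penalty: 17 × 1% × C$750,000.00 = C$127,500.00
Final settlement = outstanding balance + penalty = C$82,031.5784… + C$127,500.00 = C$209,531.58

C$209,531.58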